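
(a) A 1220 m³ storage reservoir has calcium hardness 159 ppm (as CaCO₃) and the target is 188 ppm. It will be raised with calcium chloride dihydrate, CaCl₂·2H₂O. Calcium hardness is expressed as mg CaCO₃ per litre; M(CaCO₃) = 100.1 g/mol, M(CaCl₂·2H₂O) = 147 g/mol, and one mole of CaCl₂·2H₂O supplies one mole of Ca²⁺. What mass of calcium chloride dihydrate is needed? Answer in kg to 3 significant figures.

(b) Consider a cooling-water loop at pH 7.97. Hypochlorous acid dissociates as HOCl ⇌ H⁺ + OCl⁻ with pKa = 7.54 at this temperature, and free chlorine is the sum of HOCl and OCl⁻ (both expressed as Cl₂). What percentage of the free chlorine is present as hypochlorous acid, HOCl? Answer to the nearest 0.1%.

(a) Volume: 1220 m³ = 1,220,000 L.
(a) Hardness to add: (188 − 159) = 29 mg/L as CaCO₃ × 1,220,000 L = 35,380 g as CaCO₃.
(a) Moles of Ca²⁺ (1 mol Ca²⁺ ≡ 1 mol CaCO₃): 35,380 / 100.1 g/mol = 353.4 mol.
(a) Mass of CaCl₂·2H₂O: 353.4 × 147 = 51,960 g.

(b) [OCl⁻]/[HOCl] = 10^(pH − pKa) = 10^(7.97 − 7.54) = 10^0.43 = 2.692.
(b) Fraction as HOCl = 1 / (1 + 2.692) = 0.2709.

(a) 52.0 kg; (b) 27.1%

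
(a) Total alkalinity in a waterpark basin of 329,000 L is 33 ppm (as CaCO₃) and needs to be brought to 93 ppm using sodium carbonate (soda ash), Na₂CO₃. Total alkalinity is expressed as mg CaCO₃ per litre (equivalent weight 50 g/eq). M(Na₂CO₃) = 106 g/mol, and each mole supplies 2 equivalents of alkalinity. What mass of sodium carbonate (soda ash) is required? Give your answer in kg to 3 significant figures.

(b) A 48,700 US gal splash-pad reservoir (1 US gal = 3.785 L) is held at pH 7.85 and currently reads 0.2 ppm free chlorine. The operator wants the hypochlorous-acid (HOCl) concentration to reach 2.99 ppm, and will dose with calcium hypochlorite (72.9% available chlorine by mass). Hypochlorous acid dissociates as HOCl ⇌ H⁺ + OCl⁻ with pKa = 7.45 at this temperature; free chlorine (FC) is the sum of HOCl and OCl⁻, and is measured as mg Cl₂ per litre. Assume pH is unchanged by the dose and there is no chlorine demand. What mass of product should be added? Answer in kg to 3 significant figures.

(a) 20.9 kg; (b) 2.60 kg

(a) Alkalinity to add: (93 − 33) = 60 mg/L as CaCO₃ × 329,000 L = 19,740 g as CaCO₃.
(a) Equivalents: 19,740 g ÷ 50 g/eq = 394.8 eq.
(a) Each mole of Na₂CO₃ supplies 2 eq, so 394.8 / 2 = 197.4 mol.
(a) Mass: 197.4 mol × 106 g/mol = 20,920 g.

(b) Volume: 48,700 US gal × 3.785 L/gal = 184,330 L.
(b) [OCl⁻]/[HOCl] = 10^(pH − pKa) = 10^(7.85 − 7.45) = 2.512; fraction as HOCl = 1/(1 + 2.512) = 0.2847.
(b) Free chlorine required for 2.99 ppm HOCl: 2.99 / 0.2847 = 10.5 ppm.
(b) FC to add: 10.5 − 0.2 = 10.3 mg/L as Cl₂.
(b) Cl₂ equivalent: 10.3 mg/L × 184,330 L = 1899 g.
(b) Product at 72.9% available Cl: 1899 / 0.729 = 2605 g.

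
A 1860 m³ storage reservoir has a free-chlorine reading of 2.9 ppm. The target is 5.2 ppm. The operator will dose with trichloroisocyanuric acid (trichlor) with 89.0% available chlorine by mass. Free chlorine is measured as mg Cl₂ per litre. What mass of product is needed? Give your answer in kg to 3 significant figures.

Volume: 1860 m³ = 1,860,000 L.
Chlorine deficit: 5.2 − 2.9 = 2.3 ppm = 2.3 mg/L as Cl₂.
Cl₂ equivalent needed: 2.3 mg/L × 1,860,000 L = 4,278,000 mg = 4278 g.
Product at 89.0% available chlorine: 4278 / 0.89 = 4807 g.

4.81 kg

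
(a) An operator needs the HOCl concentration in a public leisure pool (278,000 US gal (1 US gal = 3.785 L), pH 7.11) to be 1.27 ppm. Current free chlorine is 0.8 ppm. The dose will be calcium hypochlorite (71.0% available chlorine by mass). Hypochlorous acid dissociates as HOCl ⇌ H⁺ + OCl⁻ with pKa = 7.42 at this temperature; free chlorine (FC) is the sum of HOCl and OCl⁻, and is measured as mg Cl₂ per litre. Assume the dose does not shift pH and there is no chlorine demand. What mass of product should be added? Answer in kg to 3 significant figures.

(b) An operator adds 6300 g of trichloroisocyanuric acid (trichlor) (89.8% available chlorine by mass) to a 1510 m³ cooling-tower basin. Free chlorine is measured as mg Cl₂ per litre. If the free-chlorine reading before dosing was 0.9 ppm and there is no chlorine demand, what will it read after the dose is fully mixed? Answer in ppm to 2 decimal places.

(a) Volume: 278,000 US gal × 3.785 L/gal = 1,052,230 L.
(a) [OCl⁻]/[HOCl] = 10^(pH − pKa) = 10^(7.11 − 7.42) = 0.4898; fraction as HOCl = 1/(1 + 0.4898) = 0.6712.
(a) Free chlorine required for 1.27 ppm HOCl: 1.27 / 0.6712 = 1.892 ppm.
(a) FC to add: 1.892 − 0.8 = 1.092 mg/L as Cl₂.
(a) Cl₂ equivalent: 1.092 mg/L × 1,052,230 L = 1149 g.
(a) Product at 71.0% available Cl: 1149 / 0.71 = 1618 g.

(b) Volume: 1510 m³ = 1,510,000 L.
(b) Available chlorine delivered: 6300 g × 0.898 = 5657 g as Cl₂.
(b) Concentration rise: 5657 g / 1,510,000 L = 3.747 mg/L = 3.75 ppm.
(b) Final FC: 0.9 + 3.75 = 4.65 ppm.

(a) 1.62 kg; (b) 4.65 ppm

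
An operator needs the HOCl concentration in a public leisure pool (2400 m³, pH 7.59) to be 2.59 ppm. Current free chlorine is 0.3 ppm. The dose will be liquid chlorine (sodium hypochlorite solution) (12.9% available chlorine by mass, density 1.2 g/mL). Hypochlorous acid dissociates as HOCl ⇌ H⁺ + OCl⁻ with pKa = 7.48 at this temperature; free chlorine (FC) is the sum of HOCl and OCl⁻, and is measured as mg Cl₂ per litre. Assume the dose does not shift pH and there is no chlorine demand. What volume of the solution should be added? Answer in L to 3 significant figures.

87.2 L

Volume: 2400 m³ = 2,400,000 L.
[OCl⁻]/[HOCl] = 10^(pH − pKa) = 10^(7.59 − 7.48) = 1.288; fraction as HOCl = 1/(1 + 1.288) = 0.437.
Free chlorine required for 2.59 ppm HOCl: 2.59 / 0.437 = 5.927 ppm.
FC to add: 5.927 − 0.3 = 5.627 mg/L as Cl₂.
Cl₂ equivalent: 5.627 mg/L × 2,400,000 L = 13,500 g.
Product at 12.9% available Cl: 13,500 / 0.129 = 104,700 g.
Volume: 104,700 g ÷ 1.2 g/mL = 87,230 mL.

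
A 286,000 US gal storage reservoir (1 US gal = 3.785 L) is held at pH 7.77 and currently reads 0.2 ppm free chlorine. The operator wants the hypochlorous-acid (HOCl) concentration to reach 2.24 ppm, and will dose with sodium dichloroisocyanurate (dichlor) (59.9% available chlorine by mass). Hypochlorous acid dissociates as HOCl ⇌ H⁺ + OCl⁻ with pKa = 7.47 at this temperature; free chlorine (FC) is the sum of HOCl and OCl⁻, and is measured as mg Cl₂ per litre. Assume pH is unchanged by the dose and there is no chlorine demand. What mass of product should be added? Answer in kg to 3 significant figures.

11.8 kg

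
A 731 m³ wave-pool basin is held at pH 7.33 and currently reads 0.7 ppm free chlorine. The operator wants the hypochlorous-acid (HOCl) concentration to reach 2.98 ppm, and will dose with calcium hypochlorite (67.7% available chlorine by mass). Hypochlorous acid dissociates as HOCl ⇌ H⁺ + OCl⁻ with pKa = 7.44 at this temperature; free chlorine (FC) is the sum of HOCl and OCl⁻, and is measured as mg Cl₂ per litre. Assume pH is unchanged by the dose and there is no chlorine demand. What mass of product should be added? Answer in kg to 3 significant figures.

Volume: 731 m³ = 731,000 L.
[OCl⁻]/[HOCl] = 10^(pH − pKa) = 10^(7.33 − 7.44) = 0.7762; fraction as HOCl = 1/(1 + 0.7762) = 0.563.
Free chlorine required for 2.98 ppm HOCl: 2.98 / 0.563 = 5.293 ppm.
FC to add: 5.293 − 0.7 = 4.593 mg/L as Cl₂.
Cl₂ equivalent: 4.593 mg/L × 731,000 L = 3358 g.
Product at 67.7% available Cl: 3358 / 0.677 = 4960 g.

4.96 kg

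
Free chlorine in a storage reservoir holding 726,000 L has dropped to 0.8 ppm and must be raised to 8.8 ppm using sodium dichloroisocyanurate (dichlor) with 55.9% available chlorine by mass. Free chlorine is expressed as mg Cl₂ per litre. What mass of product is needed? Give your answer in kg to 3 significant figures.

Chlorine deficit: 8.8 − 0.8 = 8 ppm = 8 mg/L as Cl₂.
Cl₂ equivalent needed: 8 mg/L × 726,000 L = 5,808,000 mg = 5808 g.
Product at 55.9% available chlorine: 5808 / 0.559 = 10,390 g.

10.4 kg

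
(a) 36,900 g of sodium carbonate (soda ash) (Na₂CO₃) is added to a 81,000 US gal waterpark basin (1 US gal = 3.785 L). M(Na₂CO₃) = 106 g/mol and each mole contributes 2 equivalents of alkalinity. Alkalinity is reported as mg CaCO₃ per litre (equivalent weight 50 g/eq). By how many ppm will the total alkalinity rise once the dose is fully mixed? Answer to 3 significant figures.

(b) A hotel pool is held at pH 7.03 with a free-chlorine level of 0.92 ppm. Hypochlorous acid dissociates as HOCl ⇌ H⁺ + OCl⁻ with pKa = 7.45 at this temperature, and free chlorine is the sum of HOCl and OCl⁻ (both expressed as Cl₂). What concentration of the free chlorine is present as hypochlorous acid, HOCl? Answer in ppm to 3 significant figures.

(a) 114 ppm; (b) 0.667 ppm

(a) Volume: 81,000 US gal × 3.785 L/gal = 306,585 L.
(a) Moles of Na₂CO₃: 36,900 g ÷ 106 g/mol = 348.1 mol → 696.2 eq of alkalinity.
(a) As CaCO₃: 696.2 eq × 50 g/eq = 34,810 g.
(a) Rise: 34,810 g / 306,585 L × 1000 = 113.5 mg/L.

(b) [OCl⁻]/[HOCl] = 10^(pH − pKa) = 10^(7.03 − 7.45) = 10^-0.42 = 0.3802.
(b) Fraction as HOCl = 1 / (1 + 0.3802) = 0.7245.
(b) HOCl = 0.7245 × 0.92 ppm = 0.6666 ppm.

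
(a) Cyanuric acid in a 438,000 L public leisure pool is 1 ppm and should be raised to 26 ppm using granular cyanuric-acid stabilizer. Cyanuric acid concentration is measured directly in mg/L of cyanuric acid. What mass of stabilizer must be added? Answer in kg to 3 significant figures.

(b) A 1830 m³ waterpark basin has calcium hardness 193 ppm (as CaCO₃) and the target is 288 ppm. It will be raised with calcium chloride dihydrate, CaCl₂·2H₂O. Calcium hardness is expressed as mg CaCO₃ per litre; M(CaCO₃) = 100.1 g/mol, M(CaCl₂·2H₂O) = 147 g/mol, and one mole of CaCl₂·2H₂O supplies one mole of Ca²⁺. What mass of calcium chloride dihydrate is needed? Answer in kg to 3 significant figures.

(a) 10.9 kg; (b) 255 kg

(a) CYA to add: (26 − 1) = 25 mg/L × 438,000 L = 10,950 g cyanuric acid.

(b) Volume: 1830 m³ = 1,830,000 L.
(b) Hardness to add: (288 − 193) = 95 mg/L as CaCO₃ × 1,830,000 L = 173,800 g as CaCO₃.
(b) Moles of Ca²⁺ (1 mol Ca²⁺ ≡ 1 mol CaCO₃): 173,800 / 100.1 g/mol = 1737 mol.
(b) Mass of CaCl₂·2H₂O: 1737 × 147 = 255,300 g.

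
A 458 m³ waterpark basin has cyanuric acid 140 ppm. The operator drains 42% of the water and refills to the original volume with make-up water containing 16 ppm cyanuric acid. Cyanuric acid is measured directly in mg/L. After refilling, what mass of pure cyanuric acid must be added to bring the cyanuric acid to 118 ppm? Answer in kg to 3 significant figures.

13.8 kg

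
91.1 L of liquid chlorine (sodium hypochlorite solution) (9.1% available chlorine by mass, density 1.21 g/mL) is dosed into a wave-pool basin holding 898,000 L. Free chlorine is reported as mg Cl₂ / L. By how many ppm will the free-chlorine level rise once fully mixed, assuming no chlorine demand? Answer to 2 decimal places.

11.17 ppm

Mass of solution: 91.1 L × 1000 mL/L × 1.21 g/mL = 110,200 g.
Available chlorine delivered: 110,200 g × 0.091 = 10,030 g as Cl₂.
Concentration rise: 10,030 g / 898,000 L = 11.17 mg/L = 11.17 ppm.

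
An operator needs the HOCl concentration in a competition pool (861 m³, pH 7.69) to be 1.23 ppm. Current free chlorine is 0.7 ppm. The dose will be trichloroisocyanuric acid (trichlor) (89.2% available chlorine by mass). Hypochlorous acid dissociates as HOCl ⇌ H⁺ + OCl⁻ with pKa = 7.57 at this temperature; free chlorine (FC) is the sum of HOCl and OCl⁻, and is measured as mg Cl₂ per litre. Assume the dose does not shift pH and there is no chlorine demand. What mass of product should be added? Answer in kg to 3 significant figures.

Volume: 861 m³ = 861,000 L.
[OCl⁻]/[HOCl] = 10^(pH − pKa) = 10^(7.69 − 7.57) = 1.318; fraction as HOCl = 1/(1 + 1.318) = 0.4314.
Free chlorine required for 1.23 ppm HOCl: 1.23 / 0.4314 = 2.851 ppm.
FC to add: 2.851 − 0.7 = 2.151 mg/L as Cl₂.
Cl₂ equivalent: 2.151 mg/L × 861,000 L = 1852 g.
Product at 89.2% available Cl: 1852 / 0.892 = 2077 g.

2.08 kg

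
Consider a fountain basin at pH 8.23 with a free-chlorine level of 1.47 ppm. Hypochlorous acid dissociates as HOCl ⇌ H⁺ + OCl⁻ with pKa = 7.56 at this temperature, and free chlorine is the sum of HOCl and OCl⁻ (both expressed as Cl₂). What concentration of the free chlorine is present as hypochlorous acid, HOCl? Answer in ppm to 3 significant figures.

[OCl⁻]/[HOCl] = 10^(pH − pKa) = 10^(8.23 − 7.56) = 10^0.67 = 4.677.
Fraction as HOCl = 1 / (1 + 4.677) = 0.1761.
HOCl = 0.1761 × 1.47 ppm = 0.2589 ppm.

0.259 ppm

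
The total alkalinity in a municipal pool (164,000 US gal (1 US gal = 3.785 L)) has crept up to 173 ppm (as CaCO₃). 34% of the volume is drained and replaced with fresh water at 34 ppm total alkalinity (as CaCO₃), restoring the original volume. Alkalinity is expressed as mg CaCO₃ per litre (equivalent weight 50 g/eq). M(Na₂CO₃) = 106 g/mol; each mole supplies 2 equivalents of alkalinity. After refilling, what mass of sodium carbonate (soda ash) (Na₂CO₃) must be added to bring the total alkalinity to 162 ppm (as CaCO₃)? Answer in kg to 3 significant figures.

23.9 kg

Volume: 164,000 US gal × 3.785 L/gal = 620,740 L.
After draining 34% and refilling: 173 × 0.66 + 34 × 0.34 = 125.74 ppm.
Deficit to target: 162 − 125.74 = 36.26 mg/L.
As CaCO₃: 36.26 mg/L × 620,740 L = 22,510 g; ÷ 50 g/eq ÷ 2 = 225.1 mol Na₂CO₃.
Mass: 225.1 × 106 = 23,860 g.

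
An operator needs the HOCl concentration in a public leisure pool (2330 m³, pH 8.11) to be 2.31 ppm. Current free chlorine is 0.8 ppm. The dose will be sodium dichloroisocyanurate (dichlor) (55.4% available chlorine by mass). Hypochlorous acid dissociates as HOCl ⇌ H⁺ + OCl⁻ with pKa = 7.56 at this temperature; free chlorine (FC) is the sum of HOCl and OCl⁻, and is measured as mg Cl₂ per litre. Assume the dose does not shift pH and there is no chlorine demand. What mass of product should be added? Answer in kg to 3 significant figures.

Volume: 2330 m³ = 2,330,000 L.
[OCl⁻]/[HOCl] = 10^(pH − pKa) = 10^(8.11 − 7.56) = 3.548; fraction as HOCl = 1/(1 + 3.548) = 0.2199.
Free chlorine required for 2.31 ppm HOCl: 2.31 / 0.2199 = 10.51 ppm.
FC to add: 10.51 − 0.8 = 9.706 mg/L as Cl₂.
Cl₂ equivalent: 9.706 mg/L × 2,330,000 L = 22,620 g.
Product at 55.4% available Cl: 22,620 / 0.554 = 40,820 g.

40.8 kg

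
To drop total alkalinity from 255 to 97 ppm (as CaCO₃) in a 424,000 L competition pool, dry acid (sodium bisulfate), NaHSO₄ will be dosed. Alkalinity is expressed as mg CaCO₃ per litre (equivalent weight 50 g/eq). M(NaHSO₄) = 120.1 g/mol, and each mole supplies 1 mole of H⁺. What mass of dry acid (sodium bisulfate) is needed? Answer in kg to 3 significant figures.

161 kg

Alkalinity to neutralize: (255 − 97) = 158 mg/L as CaCO₃ × 424,000 L = 66,990 g as CaCO₃.
Equivalents of H⁺ required: 66,990 ÷ 50 g/eq = 1340 eq = 1340 mol NaHSO₄.
Mass of NaHSO₄: 1340 × 120.1 = 160,900 g.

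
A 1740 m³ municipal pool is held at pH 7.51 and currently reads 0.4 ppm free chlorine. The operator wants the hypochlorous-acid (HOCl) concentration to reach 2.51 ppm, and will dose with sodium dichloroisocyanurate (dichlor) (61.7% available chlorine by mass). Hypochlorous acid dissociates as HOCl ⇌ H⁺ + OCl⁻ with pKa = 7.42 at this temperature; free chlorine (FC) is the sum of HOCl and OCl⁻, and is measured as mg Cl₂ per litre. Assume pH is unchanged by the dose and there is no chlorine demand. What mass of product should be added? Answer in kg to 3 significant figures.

Volume: 1740 m³ = 1,740,000 L.
[OCl⁻]/[HOCl] = 10^(pH − pKa) = 10^(7.51 − 7.42) = 1.23; fraction as HOCl = 1/(1 + 1.23) = 0.4484.
Free chlorine required for 2.51 ppm HOCl: 2.51 / 0.4484 = 5.598 ppm.
FC to add: 5.598 − 0.4 = 5.198 mg/L as Cl₂.
Cl₂ equivalent: 5.198 mg/L × 1,740,000 L = 9044 g.
Product at 61.7% available Cl: 9044 / 0.617 = 14,660 g.

14.7 kg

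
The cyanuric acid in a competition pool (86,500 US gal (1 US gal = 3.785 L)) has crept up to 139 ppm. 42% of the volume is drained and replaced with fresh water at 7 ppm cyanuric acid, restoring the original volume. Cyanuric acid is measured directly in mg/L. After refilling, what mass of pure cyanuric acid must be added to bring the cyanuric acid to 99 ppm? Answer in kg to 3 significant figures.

Volume: 86,500 US gal × 3.785 L/gal = 327,402 L.
After draining 42% and refilling: 139 × 0.58 + 7 × 0.42 = 83.56 ppm.
Deficit to target: 99 − 83.56 = 15.44 mg/L.
Mass: 15.44 mg/L × 327,402 L = 5055 g cyanuric acid.

5.06 kg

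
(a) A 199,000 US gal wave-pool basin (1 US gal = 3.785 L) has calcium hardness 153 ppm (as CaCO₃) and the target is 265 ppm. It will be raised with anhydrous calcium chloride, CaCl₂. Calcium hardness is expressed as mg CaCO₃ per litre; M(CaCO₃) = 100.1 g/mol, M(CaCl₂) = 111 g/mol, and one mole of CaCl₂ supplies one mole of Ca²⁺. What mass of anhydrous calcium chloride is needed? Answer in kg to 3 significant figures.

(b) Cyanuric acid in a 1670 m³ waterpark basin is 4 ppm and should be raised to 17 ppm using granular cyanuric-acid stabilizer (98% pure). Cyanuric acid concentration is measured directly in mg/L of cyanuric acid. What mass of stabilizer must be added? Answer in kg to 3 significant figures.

(a) 93.5 kg; (b) 22.2 kg

(a) Volume: 199,000 US gal × 3.785 L/gal = 753,215 L.
(a) Hardness to add: (265 − 153) = 112 mg/L as CaCO₃ × 753,215 L = 84,360 g as CaCO₃.
(a) Moles of Ca²⁺ (1 mol Ca²⁺ ≡ 1 mol CaCO₃): 84,360 / 100.1 g/mol = 842.8 mol.
(a) Mass of CaCl₂: 842.8 × 111 = 93,550 g.

(b) Volume: 1670 m³ = 1,670,000 L.
(b) CYA to add: (17 − 4) = 13 mg/L × 1,670,000 L = 21,710 g cyanuric acid.
(b) At 98% purity: 21,710 / 0.98 = 22,150 g product.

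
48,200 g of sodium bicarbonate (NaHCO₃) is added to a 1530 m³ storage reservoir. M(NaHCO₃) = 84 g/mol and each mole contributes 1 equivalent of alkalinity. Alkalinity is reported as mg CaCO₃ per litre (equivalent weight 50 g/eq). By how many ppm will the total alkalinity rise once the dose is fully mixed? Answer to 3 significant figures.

Volume: 1530 m³ = 1,530,000 L.
Moles of NaHCO₃: 48,200 g ÷ 84 g/mol = 573.8 mol → 573.8 eq of alkalinity.
As CaCO₃: 573.8 eq × 50 g/eq = 28,690 g.
Rise: 28,690 g / 1,530,000 L × 1000 = 18.75 mg/L.

18.8 ppm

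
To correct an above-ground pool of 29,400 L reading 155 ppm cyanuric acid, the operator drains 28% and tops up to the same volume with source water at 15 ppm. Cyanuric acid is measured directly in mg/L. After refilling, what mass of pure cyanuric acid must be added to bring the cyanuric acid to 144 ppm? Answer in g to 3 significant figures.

829 g

After draining 28% and refilling: 155 × 0.72 + 15 × 0.28 = 115.8 ppm.
Deficit to target: 144 − 115.8 = 28.2 mg/L.
Mass: 28.2 mg/L × 29,400 L = 829.1 g cyanuric acid.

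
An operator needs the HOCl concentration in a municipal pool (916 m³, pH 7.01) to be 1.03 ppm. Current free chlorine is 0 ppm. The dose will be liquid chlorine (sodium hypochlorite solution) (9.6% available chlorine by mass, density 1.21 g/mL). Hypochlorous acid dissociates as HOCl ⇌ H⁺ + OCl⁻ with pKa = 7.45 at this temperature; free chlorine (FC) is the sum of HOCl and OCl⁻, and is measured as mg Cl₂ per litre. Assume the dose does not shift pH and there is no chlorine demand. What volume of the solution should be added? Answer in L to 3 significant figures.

11.1 L

Volume: 916 m³ = 916,000 L.
[OCl⁻]/[HOCl] = 10^(pH − pKa) = 10^(7.01 − 7.45) = 0.3631; fraction as HOCl = 1/(1 + 0.3631) = 0.7336.
Free chlorine required for 1.03 ppm HOCl: 1.03 / 0.7336 = 1.404 ppm.
FC to add: 1.404 − 0 = 1.404 mg/L as Cl₂.
Cl₂ equivalent: 1.404 mg/L × 916,000 L = 1286 g.
Product at 9.6% available Cl: 1286 / 0.096 = 13,400 g.
Volume: 13,400 g ÷ 1.21 g/mL = 11,070 mL.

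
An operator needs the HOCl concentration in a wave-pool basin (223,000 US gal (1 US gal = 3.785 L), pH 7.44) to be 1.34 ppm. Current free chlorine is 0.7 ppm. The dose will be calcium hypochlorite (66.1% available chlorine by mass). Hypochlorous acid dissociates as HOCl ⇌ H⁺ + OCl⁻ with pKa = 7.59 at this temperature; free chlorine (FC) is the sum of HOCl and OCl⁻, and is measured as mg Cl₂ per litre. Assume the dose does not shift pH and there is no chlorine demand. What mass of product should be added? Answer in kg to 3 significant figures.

2.03 kg

Volume: 223,000 US gal × 3.785 L/gal = 844,055 L.
[OCl⁻]/[HOCl] = 10^(pH − pKa) = 10^(7.44 − 7.59) = 0.7079; fraction as HOCl = 1/(1 + 0.7079) = 0.5855.
Free chlorine required for 1.34 ppm HOCl: 1.34 / 0.5855 = 2.289 ppm.
FC to add: 2.289 − 0.7 = 1.589 mg/L as Cl₂.
Cl₂ equivalent: 1.589 mg/L × 844,055 L = 1341 g.
Product at 66.1% available Cl: 1341 / 0.661 = 2029 g.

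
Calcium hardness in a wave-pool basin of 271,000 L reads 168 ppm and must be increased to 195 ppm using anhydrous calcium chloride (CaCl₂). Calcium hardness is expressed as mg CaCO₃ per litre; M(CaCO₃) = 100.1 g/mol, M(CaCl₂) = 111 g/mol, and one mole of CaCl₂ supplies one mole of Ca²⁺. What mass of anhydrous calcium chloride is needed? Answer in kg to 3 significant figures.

Hardness to add: (195 − 168) = 27 mg/L as CaCO₃ × 271,000 L = 7317 g as CaCO₃.
Moles of Ca²⁺ (1 mol Ca²⁺ ≡ 1 mol CaCO₃): 7317 / 100.1 g/mol = 73.1 mol.
Mass of CaCl₂: 73.1 × 111 = 8114 g.

8.11 kg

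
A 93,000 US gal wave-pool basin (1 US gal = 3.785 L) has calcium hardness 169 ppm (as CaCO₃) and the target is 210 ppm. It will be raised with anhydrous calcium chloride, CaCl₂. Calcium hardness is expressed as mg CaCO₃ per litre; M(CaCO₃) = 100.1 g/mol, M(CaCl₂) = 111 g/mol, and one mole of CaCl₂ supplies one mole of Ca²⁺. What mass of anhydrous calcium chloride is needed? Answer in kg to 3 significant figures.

16.0 kg

Volume: 93,000 US gal × 3.785 L/gal = 352,005 L.
Hardness to add: (210 − 169) = 41 mg/L as CaCO₃ × 352,005 L = 14,430 g as CaCO₃.
Moles of Ca²⁺ (1 mol Ca²⁺ ≡ 1 mol CaCO₃): 14,430 / 100.1 g/mol = 144.2 mol.
Mass of CaCl₂: 144.2 × 111 = 16,000 g.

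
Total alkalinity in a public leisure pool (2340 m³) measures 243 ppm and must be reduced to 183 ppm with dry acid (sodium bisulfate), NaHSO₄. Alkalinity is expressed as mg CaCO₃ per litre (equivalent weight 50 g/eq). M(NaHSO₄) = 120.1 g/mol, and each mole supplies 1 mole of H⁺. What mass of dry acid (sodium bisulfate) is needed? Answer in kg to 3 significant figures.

337 kg

Volume: 2340 m³ = 2,340,000 L.
Alkalinity to neutralize: (243 − 183) = 60 mg/L as CaCO₃ × 2,340,000 L = 140,400 g as CaCO₃.
Equivalents of H⁺ required: 140,400 ÷ 50 g/eq = 2808 eq = 2808 mol NaHSO₄.
Mass of NaHSO₄: 2808 × 120.1 = 337,200 g.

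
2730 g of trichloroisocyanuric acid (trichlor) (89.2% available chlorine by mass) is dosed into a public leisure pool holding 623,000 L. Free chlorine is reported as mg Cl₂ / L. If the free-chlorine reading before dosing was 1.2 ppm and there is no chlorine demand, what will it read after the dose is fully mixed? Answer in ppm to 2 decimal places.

5.11 ppm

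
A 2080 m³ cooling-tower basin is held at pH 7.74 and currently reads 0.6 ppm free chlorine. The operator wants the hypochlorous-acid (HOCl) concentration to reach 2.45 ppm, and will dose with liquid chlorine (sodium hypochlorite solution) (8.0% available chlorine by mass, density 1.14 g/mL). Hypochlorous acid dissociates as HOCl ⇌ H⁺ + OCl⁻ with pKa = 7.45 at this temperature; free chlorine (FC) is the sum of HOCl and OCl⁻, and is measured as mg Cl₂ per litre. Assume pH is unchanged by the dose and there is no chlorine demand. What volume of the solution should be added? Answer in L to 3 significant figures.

151 L

Volume: 2080 m³ = 2,080,000 L.
[OCl⁻]/[HOCl] = 10^(pH − pKa) = 10^(7.74 − 7.45) = 1.95; fraction as HOCl = 1/(1 + 1.95) = 0.339.
Free chlorine required for 2.45 ppm HOCl: 2.45 / 0.339 = 7.227 ppm.
FC to add: 7.227 − 0.6 = 6.627 mg/L as Cl₂.
Cl₂ equivalent: 6.627 mg/L × 2,080,000 L = 13,780 g.
Product at 8.0% available Cl: 13,780 / 0.08 = 172,300 g.
Volume: 172,300 g ÷ 1.14 g/mL = 151,100 mL.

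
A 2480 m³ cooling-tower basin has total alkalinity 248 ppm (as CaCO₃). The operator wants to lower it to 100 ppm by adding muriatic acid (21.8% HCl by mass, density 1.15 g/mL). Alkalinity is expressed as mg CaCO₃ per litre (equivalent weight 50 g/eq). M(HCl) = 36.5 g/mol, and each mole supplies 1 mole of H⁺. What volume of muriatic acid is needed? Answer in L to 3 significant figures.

Volume: 2480 m³ = 2,480,000 L.
Alkalinity to neutralize: (248 − 100) = 148 mg/L as CaCO₃ × 2,480,000 L = 367,000 g as CaCO₃.
Equivalents of H⁺ required: 367,000 ÷ 50 g/eq = 7341 eq = 7341 mol HCl.
Mass of HCl: 7341 × 36.5 = 267,900 g.
Mass of 21.8% solution: 267,900 / 0.218 = 1,229,000 g.
Volume: 1,229,000 g ÷ 1.15 g/mL = 1,069,000 mL.

1,070 L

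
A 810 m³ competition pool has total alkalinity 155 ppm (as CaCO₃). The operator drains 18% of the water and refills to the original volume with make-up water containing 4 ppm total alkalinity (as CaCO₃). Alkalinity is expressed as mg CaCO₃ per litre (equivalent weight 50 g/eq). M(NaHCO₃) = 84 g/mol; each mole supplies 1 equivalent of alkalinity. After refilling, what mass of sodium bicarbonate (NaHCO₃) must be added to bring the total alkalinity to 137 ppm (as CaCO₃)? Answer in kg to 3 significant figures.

12.5 kg

Volume: 810 m³ = 810,000 L.
After draining 18% and refilling: 155 × 0.82 + 4 × 0.18 = 127.82 ppm.
Deficit to target: 137 − 127.82 = 9.18 mg/L.
As CaCO₃: 9.18 mg/L × 810,000 L = 7436 g; ÷ 50 g/eq ÷ 1 = 148.7 mol NaHCO₃.
Mass: 148.7 × 84 = 12,490 g.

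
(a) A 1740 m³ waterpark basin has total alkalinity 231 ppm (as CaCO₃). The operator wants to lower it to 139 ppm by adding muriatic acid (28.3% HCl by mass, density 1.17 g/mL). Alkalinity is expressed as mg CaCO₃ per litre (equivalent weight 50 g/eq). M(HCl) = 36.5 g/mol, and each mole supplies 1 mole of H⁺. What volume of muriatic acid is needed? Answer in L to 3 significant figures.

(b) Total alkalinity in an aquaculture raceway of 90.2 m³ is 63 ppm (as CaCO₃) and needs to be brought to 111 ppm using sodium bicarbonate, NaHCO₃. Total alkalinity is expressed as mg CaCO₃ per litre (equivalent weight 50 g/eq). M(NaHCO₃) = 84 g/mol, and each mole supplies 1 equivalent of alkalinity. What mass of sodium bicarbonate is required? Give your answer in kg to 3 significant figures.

(a) 353 L; (b) 7.27 kg

(a) Volume: 1740 m³ = 1,740,000 L.
(a) Alkalinity to neutralize: (231 − 139) = 92 mg/L as CaCO₃ × 1,740,000 L = 160,100 g as CaCO₃.
(a) Equivalents of H⁺ required: 160,100 ÷ 50 g/eq = 3202 eq = 3202 mol HCl.
(a) Mass of HCl: 3202 × 36.5 = 116,900 g.
(a) Mass of 28.3% solution: 116,900 / 0.283 = 412,900 g.
(a) Volume: 412,900 g ÷ 1.17 g/mL = 352,900 mL.

(b) Volume: 90.2 m³ = 90,200 L.
(b) Alkalinity to add: (111 − 63) = 48 mg/L as CaCO₃ × 90,200 L = 4330 g as CaCO₃.
(b) Equivalents: 4330 g ÷ 50 g/eq = 86.59 eq.
(b) NaHCO₃ supplies 1 eq per mole → 86.59 mol.
(b) Mass: 86.59 mol × 84 g/mol = 7274 g.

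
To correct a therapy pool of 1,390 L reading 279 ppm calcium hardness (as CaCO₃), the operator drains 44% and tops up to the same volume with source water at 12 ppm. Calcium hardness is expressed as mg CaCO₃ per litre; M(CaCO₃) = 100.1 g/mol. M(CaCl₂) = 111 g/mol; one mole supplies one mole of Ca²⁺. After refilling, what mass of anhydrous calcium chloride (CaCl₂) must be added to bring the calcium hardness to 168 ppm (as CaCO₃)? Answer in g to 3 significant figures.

9.99 g

After draining 44% and refilling: 279 × 0.56 + 12 × 0.44 = 161.52 ppm.
Deficit to target: 168 − 161.52 = 6.48 mg/L.
As CaCO₃: 6.48 mg/L × 1,390 L = 9.007 g; ÷ 100.1 = 0.08998 mol Ca²⁺.
Mass: 0.08998 × 111 = 9.988 g.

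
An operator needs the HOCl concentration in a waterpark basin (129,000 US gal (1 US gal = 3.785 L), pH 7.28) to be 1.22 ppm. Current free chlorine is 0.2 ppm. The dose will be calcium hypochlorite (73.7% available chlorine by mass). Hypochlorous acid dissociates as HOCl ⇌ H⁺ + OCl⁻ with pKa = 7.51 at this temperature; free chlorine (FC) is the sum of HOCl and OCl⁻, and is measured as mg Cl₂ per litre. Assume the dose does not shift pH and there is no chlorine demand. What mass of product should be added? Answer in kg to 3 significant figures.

Volume: 129,000 US gal × 3.785 L/gal = 488,265 L.
[OCl⁻]/[HOCl] = 10^(pH − pKa) = 10^(7.28 − 7.51) = 0.5888; fraction as HOCl = 1/(1 + 0.5888) = 0.6294.
Free chlorine required for 1.22 ppm HOCl: 1.22 / 0.6294 = 1.938 ppm.
FC to add: 1.938 − 0.2 = 1.738 mg/L as Cl₂.
Cl₂ equivalent: 1.738 mg/L × 488,265 L = 848.8 g.
Product at 73.7% available Cl: 848.8 / 0.737 = 1152 g.

1.15 kg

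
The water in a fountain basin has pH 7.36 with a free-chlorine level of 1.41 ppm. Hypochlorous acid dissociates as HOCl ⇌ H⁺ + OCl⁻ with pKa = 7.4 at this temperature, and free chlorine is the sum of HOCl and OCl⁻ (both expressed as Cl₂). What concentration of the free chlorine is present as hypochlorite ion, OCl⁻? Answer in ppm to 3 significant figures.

0.673 ppm

[OCl⁻]/[HOCl] = 10^(pH − pKa) = 10^(7.36 − 7.4) = 10^-0.04 = 0.912.
Fraction as HOCl = 1 / (1 + 0.912) = 0.523.
OCl⁻ = (1 − 0.523) × 1.41 ppm = 0.6726 ppm.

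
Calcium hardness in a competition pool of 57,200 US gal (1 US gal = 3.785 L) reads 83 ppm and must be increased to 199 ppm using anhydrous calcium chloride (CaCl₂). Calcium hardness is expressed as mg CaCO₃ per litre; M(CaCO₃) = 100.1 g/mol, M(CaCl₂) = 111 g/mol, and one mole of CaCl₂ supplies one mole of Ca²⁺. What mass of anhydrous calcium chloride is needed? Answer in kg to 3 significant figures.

27.8 kg

Volume: 57,200 US gal × 3.785 L/gal = 216,502 L.
Hardness to add: (199 − 83) = 116 mg/L as CaCO₃ × 216,502 L = 25,110 g as CaCO₃.
Moles of Ca²⁺ (1 mol Ca²⁺ ≡ 1 mol CaCO₃): 25,110 / 100.1 g/mol = 250.9 mol.
Mass of CaCl₂: 250.9 × 111 = 27,850 g.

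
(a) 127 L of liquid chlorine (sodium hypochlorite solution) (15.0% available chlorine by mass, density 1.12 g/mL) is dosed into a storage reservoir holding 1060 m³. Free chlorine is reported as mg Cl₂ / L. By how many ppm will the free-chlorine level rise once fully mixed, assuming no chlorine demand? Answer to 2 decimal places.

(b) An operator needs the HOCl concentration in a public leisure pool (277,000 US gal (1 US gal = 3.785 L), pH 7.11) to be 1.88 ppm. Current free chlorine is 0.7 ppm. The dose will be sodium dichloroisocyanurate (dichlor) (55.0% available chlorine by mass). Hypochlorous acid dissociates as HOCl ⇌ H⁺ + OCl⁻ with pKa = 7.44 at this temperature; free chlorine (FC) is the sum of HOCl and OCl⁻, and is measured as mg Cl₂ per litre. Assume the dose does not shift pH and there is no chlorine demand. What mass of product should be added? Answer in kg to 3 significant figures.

(a) Volume: 1060 m³ = 1,060,000 L.
(a) Mass of solution: 127 L × 1000 mL/L × 1.12 g/mL = 142,200 g.
(a) Available chlorine delivered: 142,200 g × 0.15 = 21,340 g as Cl₂.
(a) Concentration rise: 21,340 g / 1,060,000 L = 20.13 mg/L = 20.13 ppm.

(b) Volume: 277,000 US gal × 3.785 L/gal = 1,048,445 L.
(b) [OCl⁻]/[HOCl] = 10^(pH − pKa) = 10^(7.11 − 7.44) = 0.4677; fraction as HOCl = 1/(1 + 0.4677) = 0.6813.
(b) Free chlorine required for 1.88 ppm HOCl: 1.88 / 0.6813 = 2.759 ppm.
(b) FC to add: 2.759 − 0.7 = 2.059 mg/L as Cl₂.
(b) Cl₂ equivalent: 2.059 mg/L × 1,048,445 L = 2159 g.
(b) Product at 55.0% available Cl: 2159 / 0.55 = 3926 g.

(a) 20.13 ppm; (b) 3.93 kg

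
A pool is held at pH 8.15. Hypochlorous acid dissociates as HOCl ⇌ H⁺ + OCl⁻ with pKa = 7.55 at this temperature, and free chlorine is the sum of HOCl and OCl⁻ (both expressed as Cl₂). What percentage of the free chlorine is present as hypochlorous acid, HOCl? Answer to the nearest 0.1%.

20.1%

[OCl⁻]/[HOCl] = 10^(pH − pKa) = 10^(8.15 − 7.55) = 10^0.60 = 3.981.
Fraction as HOCl = 1 / (1 + 3.981) = 0.2008.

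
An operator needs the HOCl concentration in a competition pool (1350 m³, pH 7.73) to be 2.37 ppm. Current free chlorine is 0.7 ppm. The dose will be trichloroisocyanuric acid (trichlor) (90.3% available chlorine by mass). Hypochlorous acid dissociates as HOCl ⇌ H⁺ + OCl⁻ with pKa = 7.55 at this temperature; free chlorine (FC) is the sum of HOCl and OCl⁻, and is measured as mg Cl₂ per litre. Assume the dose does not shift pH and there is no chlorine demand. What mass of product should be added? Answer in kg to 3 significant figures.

7.86 kg

Volume: 1350 m³ = 1,350,000 L.
[OCl⁻]/[HOCl] = 10^(pH − pKa) = 10^(7.73 − 7.55) = 1.514; fraction as HOCl = 1/(1 + 1.514) = 0.3978.
Free chlorine required for 2.37 ppm HOCl: 2.37 / 0.3978 = 5.957 ppm.
FC to add: 5.957 − 0.7 = 5.257 mg/L as Cl₂.
Cl₂ equivalent: 5.257 mg/L × 1,350,000 L = 7097 g.
Product at 90.3% available Cl: 7097 / 0.903 = 7860 g.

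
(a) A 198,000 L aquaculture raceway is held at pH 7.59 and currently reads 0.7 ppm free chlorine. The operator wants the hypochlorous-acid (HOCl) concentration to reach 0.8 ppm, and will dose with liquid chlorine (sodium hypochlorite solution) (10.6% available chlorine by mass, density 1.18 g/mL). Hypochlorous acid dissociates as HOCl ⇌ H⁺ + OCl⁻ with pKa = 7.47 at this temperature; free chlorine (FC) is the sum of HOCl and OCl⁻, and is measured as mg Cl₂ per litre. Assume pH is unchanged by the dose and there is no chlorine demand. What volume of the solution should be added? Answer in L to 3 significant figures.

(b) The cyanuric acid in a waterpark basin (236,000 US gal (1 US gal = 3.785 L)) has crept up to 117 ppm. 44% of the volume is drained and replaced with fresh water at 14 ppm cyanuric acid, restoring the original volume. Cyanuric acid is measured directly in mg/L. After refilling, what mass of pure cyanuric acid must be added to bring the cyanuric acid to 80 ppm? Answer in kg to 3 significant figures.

(a) [OCl⁻]/[HOCl] = 10^(pH − pKa) = 10^(7.59 − 7.47) = 1.318; fraction as HOCl = 1/(1 + 1.318) = 0.4314.
(a) Free chlorine required for 0.8 ppm HOCl: 0.8 / 0.4314 = 1.855 ppm.
(a) FC to add: 1.855 − 0.7 = 1.155 mg/L as Cl₂.
(a) Cl₂ equivalent: 1.155 mg/L × 198,000 L = 228.6 g.
(a) Product at 10.6% available Cl: 228.6 / 0.106 = 2157 g.
(a) Volume: 2157 g ÷ 1.18 g/mL = 1828 mL.

(b) Volume: 236,000 US gal × 3.785 L/gal = 893,260 L.
(b) After draining 44% and refilling: 117 × 0.56 + 14 × 0.44 = 71.68 ppm.
(b) Deficit to target: 80 − 71.68 = 8.32 mg/L.
(b) Mass: 8.32 mg/L × 893,260 L = 7432 g cyanuric acid.

(a) 1.83 L; (b) 7.43 kg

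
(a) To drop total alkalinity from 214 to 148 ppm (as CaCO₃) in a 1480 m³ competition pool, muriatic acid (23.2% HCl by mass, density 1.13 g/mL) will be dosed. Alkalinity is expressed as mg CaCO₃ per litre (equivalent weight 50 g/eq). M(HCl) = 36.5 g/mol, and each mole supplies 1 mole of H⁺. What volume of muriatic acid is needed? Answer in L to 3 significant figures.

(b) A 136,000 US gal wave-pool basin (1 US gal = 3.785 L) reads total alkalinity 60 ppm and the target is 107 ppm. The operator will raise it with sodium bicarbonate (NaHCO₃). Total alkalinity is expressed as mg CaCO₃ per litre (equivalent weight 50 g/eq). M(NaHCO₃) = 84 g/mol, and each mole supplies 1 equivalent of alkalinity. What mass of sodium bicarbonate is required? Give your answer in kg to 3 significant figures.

(a) Volume: 1480 m³ = 1,480,000 L.
(a) Alkalinity to neutralize: (214 − 148) = 66 mg/L as CaCO₃ × 1,480,000 L = 97,680 g as CaCO₃.
(a) Equivalents of H⁺ required: 97,680 ÷ 50 g/eq = 1954 eq = 1954 mol HCl.
(a) Mass of HCl: 1954 × 36.5 = 71,310 g.
(a) Mass of 23.2% solution: 71,310 / 0.232 = 307,400 g.
(a) Volume: 307,400 g ÷ 1.13 g/mL = 272,000 mL.

(b) Volume: 136,000 US gal × 3.785 L/gal = 514,760 L.
(b) Alkalinity to add: (107 − 60) = 47 mg/L as CaCO₃ × 514,760 L = 24,190 g as CaCO₃.
(b) Equivalents: 24,190 g ÷ 50 g/eq = 483.9 eq.
(b) NaHCO₃ supplies 1 eq per mole → 483.9 mol.
(b) Mass: 483.9 mol × 84 g/mol = 40,650 g.

(a) 272 L; (b) 40.6 kg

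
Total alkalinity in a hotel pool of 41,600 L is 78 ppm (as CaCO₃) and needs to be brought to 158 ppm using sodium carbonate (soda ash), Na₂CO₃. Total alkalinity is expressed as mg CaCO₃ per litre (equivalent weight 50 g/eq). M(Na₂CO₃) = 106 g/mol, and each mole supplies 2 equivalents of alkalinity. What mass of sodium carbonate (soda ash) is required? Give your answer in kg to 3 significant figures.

Alkalinity to add: (158 − 78) = 80 mg/L as CaCO₃ × 41,600 L = 3328 g as CaCO₃.
Equivalents: 3328 g ÷ 50 g/eq = 66.56 eq.
Each mole of Na₂CO₃ supplies 2 eq, so 66.56 / 2 = 33.28 mol.
Mass: 33.28 mol × 106 g/mol = 3528 g.

3.53 kg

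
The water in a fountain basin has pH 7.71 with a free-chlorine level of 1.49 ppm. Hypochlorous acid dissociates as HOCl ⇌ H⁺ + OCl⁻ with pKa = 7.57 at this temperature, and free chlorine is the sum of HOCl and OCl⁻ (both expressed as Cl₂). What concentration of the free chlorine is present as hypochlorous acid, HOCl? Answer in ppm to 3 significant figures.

0.626 ppm

[OCl⁻]/[HOCl] = 10^(pH − pKa) = 10^(7.71 − 7.57) = 10^0.14 = 1.38.
Fraction as HOCl = 1 / (1 + 1.38) = 0.4201.
HOCl = 0.4201 × 1.49 ppm = 0.6259 ppm.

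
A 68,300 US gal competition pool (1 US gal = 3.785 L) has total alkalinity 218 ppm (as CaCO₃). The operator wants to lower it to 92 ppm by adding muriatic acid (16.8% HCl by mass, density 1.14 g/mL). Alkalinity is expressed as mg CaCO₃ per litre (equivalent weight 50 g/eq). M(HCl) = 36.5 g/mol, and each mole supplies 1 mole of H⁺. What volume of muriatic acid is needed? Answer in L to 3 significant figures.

Volume: 68,300 US gal × 3.785 L/gal = 258,516 L.
Alkalinity to neutralize: (218 − 92) = 126 mg/L as CaCO₃ × 258,516 L = 32,570 g as CaCO₃.
Equivalents of H⁺ required: 32,570 ÷ 50 g/eq = 651.5 eq = 651.5 mol HCl.
Mass of HCl: 651.5 × 36.5 = 23,780 g.
Mass of 16.8% solution: 23,780 / 0.168 = 141,500 g.
Volume: 141,500 g ÷ 1.14 g/mL = 124,200 mL.

124 L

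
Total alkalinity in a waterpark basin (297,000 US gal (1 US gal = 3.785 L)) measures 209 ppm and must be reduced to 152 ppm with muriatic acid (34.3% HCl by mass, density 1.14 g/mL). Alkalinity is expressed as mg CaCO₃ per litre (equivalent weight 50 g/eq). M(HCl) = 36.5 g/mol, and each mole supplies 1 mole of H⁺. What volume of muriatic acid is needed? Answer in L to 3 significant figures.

Volume: 297,000 US gal × 3.785 L/gal = 1,124,145 L.
Alkalinity to neutralize: (209 − 152) = 57 mg/L as CaCO₃ × 1,124,145 L = 64,080 g as CaCO₃.
Equivalents of H⁺ required: 64,080 ÷ 50 g/eq = 1282 eq = 1282 mol HCl.
Mass of HCl: 1282 × 36.5 = 46,780 g.
Mass of 34.3% solution: 46,780 / 0.343 = 136,400 g.
Volume: 136,400 g ÷ 1.14 g/mL = 119,600 mL.

120 L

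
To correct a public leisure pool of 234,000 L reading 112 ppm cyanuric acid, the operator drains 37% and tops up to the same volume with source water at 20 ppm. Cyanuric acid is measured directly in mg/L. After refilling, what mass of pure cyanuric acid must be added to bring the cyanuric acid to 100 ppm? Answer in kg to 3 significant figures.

5.16 kg

After draining 37% and refilling: 112 × 0.63 + 20 × 0.37 = 77.96 ppm.
Deficit to target: 100 − 77.96 = 22.04 mg/L.
Mass: 22.04 mg/L × 234,000 L = 5157 g cyanuric acid.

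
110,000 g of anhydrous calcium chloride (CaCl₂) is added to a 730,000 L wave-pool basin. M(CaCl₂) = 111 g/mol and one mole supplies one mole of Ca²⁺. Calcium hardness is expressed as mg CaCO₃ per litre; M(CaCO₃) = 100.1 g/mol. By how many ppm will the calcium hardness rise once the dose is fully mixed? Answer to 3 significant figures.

136 ppm

Moles of Ca²⁺: 110,000 g ÷ 111 g/mol = 991 mol.
As CaCO₃: 991 mol × 100.1 g/mol = 99,200 g.
Rise: 99,200 g / 730,000 L × 1000 = 135.9 mg/L.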